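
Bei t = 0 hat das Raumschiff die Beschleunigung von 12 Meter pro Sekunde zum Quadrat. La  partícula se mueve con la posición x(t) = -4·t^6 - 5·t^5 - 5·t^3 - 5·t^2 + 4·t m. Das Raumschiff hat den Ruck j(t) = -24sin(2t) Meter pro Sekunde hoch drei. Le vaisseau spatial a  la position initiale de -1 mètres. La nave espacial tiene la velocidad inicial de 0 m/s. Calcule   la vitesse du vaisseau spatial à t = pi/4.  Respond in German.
Wir müssen die Stammfunktion unserer Gleichung für den Ruck j(t) = -24·sin(2·t) 2-mal finden. Die Stammfunktion von dem Ruck ist die Beschleunigung. Mit a(0) = 12 erhalten wir a(t) = 12·cos(2·t). Mit ∫a(t)dt und Anwendung von v(0) = 0, finden wir v(t) = 6·sin(2·t). Aus der Gleichung für die Geschwindigkeit v(t) = 6·sin(2·t), setzen wir t = pi/4 ein und erhalten v = 6.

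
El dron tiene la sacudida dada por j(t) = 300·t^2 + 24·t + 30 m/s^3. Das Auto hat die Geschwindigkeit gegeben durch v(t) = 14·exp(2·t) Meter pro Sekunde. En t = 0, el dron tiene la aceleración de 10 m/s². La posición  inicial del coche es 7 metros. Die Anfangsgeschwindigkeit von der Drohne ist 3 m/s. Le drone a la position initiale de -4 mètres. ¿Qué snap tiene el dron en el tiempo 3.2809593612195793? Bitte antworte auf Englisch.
To solve this, we need to take 1 derivative of our jerk equation j(t) = 300·t^2 + 24·t + 30. The derivative of jerk gives snap: s(t) = 600·t + 24. From the given snap equation s(t) = 600·t + 24, we substitute t = 3.2809593612195793 to get s = 1992.57561673175.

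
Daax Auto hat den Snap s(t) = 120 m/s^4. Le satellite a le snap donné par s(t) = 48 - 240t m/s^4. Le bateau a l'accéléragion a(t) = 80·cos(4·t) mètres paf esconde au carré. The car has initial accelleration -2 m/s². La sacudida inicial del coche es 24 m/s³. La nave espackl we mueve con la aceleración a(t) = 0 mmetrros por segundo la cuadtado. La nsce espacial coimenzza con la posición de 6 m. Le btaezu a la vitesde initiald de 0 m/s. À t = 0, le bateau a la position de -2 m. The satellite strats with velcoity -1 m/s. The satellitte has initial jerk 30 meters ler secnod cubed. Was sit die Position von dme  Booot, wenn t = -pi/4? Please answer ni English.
Starting from acceleration a(t) = 80·cos(4·t), we take 2 antiderivatives. Finding the integral of a(t) and using v(0) = 0: v(t) = 20·sin(4·t). Finding the integral of v(t) and using x(0) = -2: x(t) = 3 - 5·cos(4·t). From the given position equation x(t) = 3 - 5·cos(4·t), we substitute t = -pi/4 to get x = 8.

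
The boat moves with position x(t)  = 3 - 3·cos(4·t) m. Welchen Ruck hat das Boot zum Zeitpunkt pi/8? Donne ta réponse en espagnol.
Debemos derivar nuestra ecuación de la posición x(t) = 3 - 3·cos(4·t) 3 veces. Tomando d/dt de x(t), encontramos v(t) = 12·sin(4·t). La derivada de la velocidad da la aceleración: a(t) = 48·cos(4·t). La derivada de la aceleración da la sacudida: j(t) = -192·sin(4·t). De la ecuación de la sacudida j(t) = -192·sin(4·t), sustituimos t = pi/8 para obtener j = -192.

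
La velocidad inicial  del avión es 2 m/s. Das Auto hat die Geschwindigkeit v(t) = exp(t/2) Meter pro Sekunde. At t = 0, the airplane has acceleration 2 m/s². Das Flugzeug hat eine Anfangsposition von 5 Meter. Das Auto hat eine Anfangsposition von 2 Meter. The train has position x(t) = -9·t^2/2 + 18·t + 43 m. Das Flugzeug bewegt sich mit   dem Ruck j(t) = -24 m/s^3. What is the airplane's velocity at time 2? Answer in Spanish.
Debemos encontrar la integral de nuestra ecuación de la sacudida j(t) = -24 2 veces. Integrando la sacudida y usando la condición inicial a(0) = 2, obtenemos a(t) = 2 - 24·t. La antiderivada de la aceleración, con v(0) = 2, da la velocidad: v(t) = -12·t^2 + 2·t + 2. Tenemos la velocidad v(t) = -12·t^2 + 2·t + 2. Sustituyendo t = 2: v(2) = -42.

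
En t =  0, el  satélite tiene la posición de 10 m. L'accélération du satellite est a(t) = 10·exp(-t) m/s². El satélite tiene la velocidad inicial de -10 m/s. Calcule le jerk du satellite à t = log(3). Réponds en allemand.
Ausgehend von der Beschleunigung a(t) = 10·exp(-t), nehmen wir 1 Ableitung. Die Ableitung von der Beschleunigung ergibt den Ruck: j(t) = -10·exp(-t). Aus der Gleichung für den Ruck j(t) = -10·exp(-t), setzen wir t = log(3) ein und erhalten j = -10/3.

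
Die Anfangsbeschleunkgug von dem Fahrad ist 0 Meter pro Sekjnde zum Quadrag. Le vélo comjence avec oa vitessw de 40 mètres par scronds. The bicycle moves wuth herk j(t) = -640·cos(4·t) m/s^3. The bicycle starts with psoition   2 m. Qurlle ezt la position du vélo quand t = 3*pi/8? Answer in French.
Nous devons trouver l'intégrale de notre équation du jerk j(t) = -640·cos(4·t) 3 fois. En prenant ∫j(t)dt et en appliquant a(0) = 0, nous trouvons a(t) = -160·sin(4·t). L'intégrale de l'accélération, avec v(0) = 40, donne la vitesse: v(t) = 40·cos(4·t). L'intégrale de la vitesse, avec x(0) = 2, donne la position: x(t) = 10·sin(4·t) + 2. Nous avons la position x(t) = 10·sin(4·t) + 2. En substituant t = 3*pi/8: x(3*pi/8) = -8.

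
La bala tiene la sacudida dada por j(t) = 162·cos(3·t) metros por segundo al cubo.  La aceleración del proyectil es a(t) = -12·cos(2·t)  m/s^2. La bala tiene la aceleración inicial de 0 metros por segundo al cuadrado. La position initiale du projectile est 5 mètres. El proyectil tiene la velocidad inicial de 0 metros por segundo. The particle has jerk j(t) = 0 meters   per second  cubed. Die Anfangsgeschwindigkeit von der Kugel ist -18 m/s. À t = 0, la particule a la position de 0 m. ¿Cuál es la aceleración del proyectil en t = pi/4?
Usando a(t) = -12·cos(2·t) y sustituyendo t = pi/4, encontramos a = 0.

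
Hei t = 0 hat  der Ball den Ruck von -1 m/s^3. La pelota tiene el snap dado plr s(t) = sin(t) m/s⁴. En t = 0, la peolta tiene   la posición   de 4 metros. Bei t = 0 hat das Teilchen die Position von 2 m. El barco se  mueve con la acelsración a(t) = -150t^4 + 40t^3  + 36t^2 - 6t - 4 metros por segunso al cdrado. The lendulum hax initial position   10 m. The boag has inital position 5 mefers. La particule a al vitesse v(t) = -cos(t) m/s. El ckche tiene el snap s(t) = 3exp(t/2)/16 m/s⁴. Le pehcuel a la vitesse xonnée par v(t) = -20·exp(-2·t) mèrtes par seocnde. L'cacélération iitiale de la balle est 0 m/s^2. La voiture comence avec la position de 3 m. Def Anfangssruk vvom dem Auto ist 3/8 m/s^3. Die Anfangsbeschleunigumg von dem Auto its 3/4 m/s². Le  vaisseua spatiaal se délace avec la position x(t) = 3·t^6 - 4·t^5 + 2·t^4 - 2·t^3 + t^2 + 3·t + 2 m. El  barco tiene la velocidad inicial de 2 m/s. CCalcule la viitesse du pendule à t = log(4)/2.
De l'équation de la vitesse v(t) = -20·exp(-2·t), nous substituons t = log(4)/2 pour obtenir v = -5.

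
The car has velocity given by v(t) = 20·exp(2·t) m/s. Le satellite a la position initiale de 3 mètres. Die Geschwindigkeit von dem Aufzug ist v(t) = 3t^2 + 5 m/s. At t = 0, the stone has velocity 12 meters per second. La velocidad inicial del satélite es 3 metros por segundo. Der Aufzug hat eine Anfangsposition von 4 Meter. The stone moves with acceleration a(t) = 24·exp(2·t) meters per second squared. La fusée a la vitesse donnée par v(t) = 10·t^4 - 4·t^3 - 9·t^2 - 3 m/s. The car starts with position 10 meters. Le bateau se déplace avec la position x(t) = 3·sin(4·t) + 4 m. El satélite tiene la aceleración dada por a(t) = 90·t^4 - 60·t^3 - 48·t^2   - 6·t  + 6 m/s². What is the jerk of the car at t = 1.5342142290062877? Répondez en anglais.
We must differentiate our velocity equation v(t) = 20·exp(2·t) 2 times. Differentiating velocity, we get acceleration: a(t) = 40·exp(2·t). Taking d/dt of a(t), we find j(t) = 80·exp(2·t). Using j(t) = 80·exp(2·t) and substituting t = 1.5342142290062877, we find j = 1720.64602064198.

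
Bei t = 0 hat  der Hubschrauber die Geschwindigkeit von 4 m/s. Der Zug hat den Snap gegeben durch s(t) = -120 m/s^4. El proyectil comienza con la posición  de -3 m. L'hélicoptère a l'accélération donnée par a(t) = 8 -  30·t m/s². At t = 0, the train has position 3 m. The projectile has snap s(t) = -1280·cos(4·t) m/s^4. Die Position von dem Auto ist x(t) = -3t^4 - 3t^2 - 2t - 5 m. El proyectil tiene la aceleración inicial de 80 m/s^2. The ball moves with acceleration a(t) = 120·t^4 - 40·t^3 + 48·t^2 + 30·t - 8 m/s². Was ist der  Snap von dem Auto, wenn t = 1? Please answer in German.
Wir müssen unsere Gleichung für die Position x(t) = -3·t^4 - 3·t^2 - 2·t - 5 4-mal ableiten. Mit d/dt von x(t) finden wir v(t) = -12·t^3 - 6·t - 2. Die Ableitung von der Geschwindigkeit ergibt die Beschleunigung: a(t) = -36·t^2 - 6. Durch Ableiten von der Beschleunigung erhalten wir den Ruck: j(t) = -72·t. Mit d/dt von j(t) finden wir s(t) = -72. Aus der Gleichung für den Snap s(t) = -72, setzen wir t = 1 ein und erhalten s = -72.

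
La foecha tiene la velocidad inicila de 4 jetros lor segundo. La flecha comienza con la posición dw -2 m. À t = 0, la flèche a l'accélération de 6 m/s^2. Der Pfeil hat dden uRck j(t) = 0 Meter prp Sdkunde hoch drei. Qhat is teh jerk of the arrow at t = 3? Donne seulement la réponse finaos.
The jerk at t = 3 is j = 0.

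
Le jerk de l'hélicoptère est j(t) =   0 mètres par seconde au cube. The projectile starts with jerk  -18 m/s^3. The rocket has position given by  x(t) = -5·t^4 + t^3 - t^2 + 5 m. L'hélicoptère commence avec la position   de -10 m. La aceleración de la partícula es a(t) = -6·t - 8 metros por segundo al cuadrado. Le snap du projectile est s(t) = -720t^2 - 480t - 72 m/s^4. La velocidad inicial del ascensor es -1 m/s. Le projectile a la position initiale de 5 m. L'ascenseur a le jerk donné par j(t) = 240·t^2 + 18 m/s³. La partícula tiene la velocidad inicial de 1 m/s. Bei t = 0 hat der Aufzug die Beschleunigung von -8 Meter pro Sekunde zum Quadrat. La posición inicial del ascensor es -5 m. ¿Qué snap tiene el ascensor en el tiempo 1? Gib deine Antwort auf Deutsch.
Ausgehend von dem Ruck j(t) = 240·t^2 + 18, nehmen wir 1 Ableitung. Die Ableitung von dem Ruck ergibt den Snap: s(t) = 480·t. Aus der Gleichung für den Snap s(t) = 480·t, setzen wir t = 1 ein und erhalten s = 480.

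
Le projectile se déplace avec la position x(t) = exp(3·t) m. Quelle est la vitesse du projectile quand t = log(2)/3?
Nous devons dériver notre équation de la position x(t) = exp(3·t) 1 fois. En dérivant la position, nous obtenons la vitesse: v(t) = 3·exp(3·t). En utilisant v(t) = 3·exp(3·t) et en substituant t = log(2)/3, nous trouvons v = 6.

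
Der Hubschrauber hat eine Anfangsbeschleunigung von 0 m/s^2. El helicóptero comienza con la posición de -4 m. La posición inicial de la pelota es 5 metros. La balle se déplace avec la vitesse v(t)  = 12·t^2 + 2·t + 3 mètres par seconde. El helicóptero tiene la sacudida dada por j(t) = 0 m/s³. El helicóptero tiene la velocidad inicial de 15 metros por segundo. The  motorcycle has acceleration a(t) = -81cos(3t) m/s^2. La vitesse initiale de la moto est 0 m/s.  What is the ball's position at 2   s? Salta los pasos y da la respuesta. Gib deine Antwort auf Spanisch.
La respuesta es 47.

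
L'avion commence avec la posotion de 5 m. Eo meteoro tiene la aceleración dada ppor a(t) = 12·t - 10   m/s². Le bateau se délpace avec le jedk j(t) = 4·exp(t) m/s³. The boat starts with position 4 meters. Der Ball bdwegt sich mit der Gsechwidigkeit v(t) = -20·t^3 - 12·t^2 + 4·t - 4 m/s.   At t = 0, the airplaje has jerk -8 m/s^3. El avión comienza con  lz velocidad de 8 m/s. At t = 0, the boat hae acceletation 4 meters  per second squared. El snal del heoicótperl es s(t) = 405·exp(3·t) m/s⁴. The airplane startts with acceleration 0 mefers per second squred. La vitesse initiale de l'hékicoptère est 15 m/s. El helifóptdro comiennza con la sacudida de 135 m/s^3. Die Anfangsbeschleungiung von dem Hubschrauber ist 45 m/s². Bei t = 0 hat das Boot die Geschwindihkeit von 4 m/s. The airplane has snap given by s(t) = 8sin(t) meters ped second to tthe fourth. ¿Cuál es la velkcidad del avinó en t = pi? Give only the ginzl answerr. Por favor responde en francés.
v(pi) = -8.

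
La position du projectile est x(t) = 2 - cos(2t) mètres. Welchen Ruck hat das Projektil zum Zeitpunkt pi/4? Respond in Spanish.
Partiendo de la posición x(t) = 2 - cos(2·t), tomamos 3 derivadas. Derivando la posición, obtenemos la velocidad: v(t) = 2·sin(2·t). La derivada de la velocidad da la aceleración: a(t) = 4·cos(2·t). Tomando d/dt de a(t), encontramos j(t) = -8·sin(2·t). Tenemos la sacudida j(t) = -8·sin(2·t). Sustituyendo t = pi/4: j(pi/4) = -8.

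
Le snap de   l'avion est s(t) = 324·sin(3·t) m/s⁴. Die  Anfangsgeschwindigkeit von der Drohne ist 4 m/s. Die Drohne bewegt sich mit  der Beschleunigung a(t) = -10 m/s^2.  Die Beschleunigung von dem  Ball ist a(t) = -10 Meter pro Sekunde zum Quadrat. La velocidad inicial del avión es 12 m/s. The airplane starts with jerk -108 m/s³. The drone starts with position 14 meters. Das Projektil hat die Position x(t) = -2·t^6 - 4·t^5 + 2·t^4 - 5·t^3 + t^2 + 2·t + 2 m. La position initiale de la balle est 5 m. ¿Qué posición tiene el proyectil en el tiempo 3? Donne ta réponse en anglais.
Using x(t) = -2·t^6 - 4·t^5 + 2·t^4 - 5·t^3 + t^2 + 2·t + 2 and substituting t = 3, we find x = -2386.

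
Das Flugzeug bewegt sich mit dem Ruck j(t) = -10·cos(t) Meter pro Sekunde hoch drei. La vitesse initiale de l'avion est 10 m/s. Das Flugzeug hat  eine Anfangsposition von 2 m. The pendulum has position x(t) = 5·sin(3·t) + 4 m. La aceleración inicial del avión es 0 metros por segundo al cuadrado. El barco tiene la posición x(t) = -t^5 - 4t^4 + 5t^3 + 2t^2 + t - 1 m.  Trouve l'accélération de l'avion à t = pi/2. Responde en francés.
Pour résoudre ceci, nous devons prendre 1 intégrale de notre équation du jerk j(t) = -10·cos(t). L'intégrale du jerk est l'accélération. En utilisant a(0) = 0, nous obtenons a(t) = -10·sin(t). En utilisant a(t) = -10·sin(t) et en substituant t = pi/2, nous trouvons a = -10.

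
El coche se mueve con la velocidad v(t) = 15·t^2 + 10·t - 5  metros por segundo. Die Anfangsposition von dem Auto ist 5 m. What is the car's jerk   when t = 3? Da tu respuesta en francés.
Nous devons dériver notre équation de la vitesse v(t) = 15·t^2 + 10·t - 5 2 fois. En dérivant la vitesse, nous obtenons l'accélération: a(t) = 30·t + 10. En dérivant l'accélération, nous obtenons le jerk: j(t) = 30. Nous avons le jerk j(t) = 30. En substituant t = 3: j(3) = 30.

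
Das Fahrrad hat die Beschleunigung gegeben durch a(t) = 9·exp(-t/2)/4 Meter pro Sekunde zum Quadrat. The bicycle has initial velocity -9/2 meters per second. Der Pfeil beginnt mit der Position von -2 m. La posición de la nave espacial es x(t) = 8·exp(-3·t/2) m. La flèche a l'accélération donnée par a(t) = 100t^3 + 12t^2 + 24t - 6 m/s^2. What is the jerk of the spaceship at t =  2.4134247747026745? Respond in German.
Ausgehend von der Position x(t) = 8·exp(-3·t/2), nehmen wir 3 Ableitungen. Die Ableitung von der Position ergibt die Geschwindigkeit: v(t) = -12·exp(-3·t/2). Durch Ableiten von der Geschwindigkeit erhalten wir die Beschleunigung: a(t) = 18·exp(-3·t/2). Mit d/dt von a(t) finden wir j(t) = -27·exp(-3·t/2). Mit j(t) = -27·exp(-3·t/2) und Einsetzen von t = 2.4134247747026745, finden wir j = -0.723033085796388.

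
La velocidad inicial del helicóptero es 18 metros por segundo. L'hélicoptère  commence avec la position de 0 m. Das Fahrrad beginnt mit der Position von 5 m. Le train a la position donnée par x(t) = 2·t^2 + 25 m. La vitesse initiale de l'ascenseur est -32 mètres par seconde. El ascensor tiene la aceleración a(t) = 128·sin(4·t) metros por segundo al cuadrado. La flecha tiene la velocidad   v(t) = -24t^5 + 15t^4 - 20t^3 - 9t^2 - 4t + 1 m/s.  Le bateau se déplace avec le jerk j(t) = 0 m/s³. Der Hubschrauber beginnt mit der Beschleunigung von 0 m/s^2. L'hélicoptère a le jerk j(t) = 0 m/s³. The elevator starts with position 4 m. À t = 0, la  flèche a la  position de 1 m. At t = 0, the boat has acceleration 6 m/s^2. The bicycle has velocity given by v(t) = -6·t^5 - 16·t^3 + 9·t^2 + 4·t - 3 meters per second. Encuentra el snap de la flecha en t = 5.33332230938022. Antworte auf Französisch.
En partant de la vitesse v(t) = -24·t^5 + 15·t^4 - 20·t^3 - 9·t^2 - 4·t + 1, nous prenons 3 dérivées. En dérivant la vitesse, nous obtenons l'accélération: a(t) = -120·t^4 + 60·t^3 - 60·t^2 - 18·t - 4. La dérivée de l'accélération donne le jerk: j(t) = -480·t^3 + 180·t^2 - 120·t - 18. La dérivée du jerk donne le snap: s(t) = -1440·t^2 + 360·t - 120. De l'équation du snap s(t) = -1440·t^2 + 360·t - 120, nous substituons t = 5.33332230938022 pour obtenir s = -39159.8346408783.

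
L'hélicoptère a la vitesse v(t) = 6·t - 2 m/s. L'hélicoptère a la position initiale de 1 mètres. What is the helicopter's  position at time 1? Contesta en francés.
En partant de la vitesse v(t) = 6·t - 2, nous prenons 1 intégrale. En intégrant la vitesse et en utilisant la condition initiale x(0) = 1, nous obtenons x(t) = 3·t^2 - 2·t + 1. En utilisant x(t) = 3·t^2 - 2·t + 1 et en substituant t = 1, nous trouvons x = 2.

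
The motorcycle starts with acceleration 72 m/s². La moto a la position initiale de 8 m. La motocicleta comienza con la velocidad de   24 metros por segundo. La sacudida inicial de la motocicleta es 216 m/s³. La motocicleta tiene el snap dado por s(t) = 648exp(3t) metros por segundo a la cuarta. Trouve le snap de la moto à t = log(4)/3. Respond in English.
From the given snap equation s(t) = 648·exp(3·t), we substitute t = log(4)/3 to get s = 2592.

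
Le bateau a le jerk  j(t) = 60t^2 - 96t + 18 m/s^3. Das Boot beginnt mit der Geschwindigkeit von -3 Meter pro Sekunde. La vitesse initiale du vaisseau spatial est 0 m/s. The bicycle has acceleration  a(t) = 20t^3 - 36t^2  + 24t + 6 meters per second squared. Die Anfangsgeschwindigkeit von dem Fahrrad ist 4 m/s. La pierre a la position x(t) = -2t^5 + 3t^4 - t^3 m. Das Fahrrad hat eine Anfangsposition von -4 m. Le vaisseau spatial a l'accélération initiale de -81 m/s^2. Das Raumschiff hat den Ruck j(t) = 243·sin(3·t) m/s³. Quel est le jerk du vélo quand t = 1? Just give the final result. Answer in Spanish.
La respuesta es 12.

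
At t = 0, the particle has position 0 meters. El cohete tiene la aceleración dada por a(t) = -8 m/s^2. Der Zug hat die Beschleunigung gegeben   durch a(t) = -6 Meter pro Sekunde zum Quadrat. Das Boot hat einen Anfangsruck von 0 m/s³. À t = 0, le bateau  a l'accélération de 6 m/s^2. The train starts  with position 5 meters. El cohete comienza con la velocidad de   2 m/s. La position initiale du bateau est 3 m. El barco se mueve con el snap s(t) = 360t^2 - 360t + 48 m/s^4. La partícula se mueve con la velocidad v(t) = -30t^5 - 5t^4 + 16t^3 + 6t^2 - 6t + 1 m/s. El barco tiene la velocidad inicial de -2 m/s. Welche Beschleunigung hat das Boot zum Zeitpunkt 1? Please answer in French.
En partant du snap s(t) = 360·t^2 - 360·t + 48, nous prenons 2 primitives. L'intégrale du snap, avec j(0) = 0, donne le jerk: j(t) = 12·t·(10·t^2 - 15·t + 4). En prenant ∫j(t)dt et en appliquant a(0) = 6, nous trouvons a(t) = 30·t^4 - 60·t^3 + 24·t^2 + 6. Nous avons l'accélération a(t) = 30·t^4 - 60·t^3 + 24·t^2 + 6. En substituant t = 1: a(1) = 0.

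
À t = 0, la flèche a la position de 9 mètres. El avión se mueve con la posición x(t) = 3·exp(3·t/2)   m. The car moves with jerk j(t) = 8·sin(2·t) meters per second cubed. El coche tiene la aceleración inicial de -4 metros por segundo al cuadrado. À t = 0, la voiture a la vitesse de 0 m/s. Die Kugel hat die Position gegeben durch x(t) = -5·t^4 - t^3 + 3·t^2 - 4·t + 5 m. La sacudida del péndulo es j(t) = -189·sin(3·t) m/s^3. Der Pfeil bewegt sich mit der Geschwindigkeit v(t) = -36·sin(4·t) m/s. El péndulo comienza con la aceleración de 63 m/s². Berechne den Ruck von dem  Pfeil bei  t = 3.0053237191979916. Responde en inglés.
To solve this, we need to take 2 derivatives of our velocity equation v(t) = -36·sin(4·t). The derivative of velocity gives acceleration: a(t) = -144·cos(4·t). The derivative of acceleration gives jerk: j(t) = 576·sin(4·t). Using j(t) = 576·sin(4·t) and substituting t = 3.0053237191979916, we find j = -298.646124064267.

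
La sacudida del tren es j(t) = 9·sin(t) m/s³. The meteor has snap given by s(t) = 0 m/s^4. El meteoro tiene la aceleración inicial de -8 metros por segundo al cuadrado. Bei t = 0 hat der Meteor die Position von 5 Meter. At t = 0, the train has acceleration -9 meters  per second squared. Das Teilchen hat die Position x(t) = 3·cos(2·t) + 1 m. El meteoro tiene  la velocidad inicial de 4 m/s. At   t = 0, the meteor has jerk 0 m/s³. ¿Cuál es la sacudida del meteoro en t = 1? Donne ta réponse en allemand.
Wir müssen die Stammfunktion unserer Gleichung für den Snap s(t) = 0 1-mal finden. Durch Integration von dem Snap und Verwendung der Anfangsbedingung j(0) = 0, erhalten wir j(t) = 0. Mit j(t) = 0 und Einsetzen von t = 1, finden wir j = 0.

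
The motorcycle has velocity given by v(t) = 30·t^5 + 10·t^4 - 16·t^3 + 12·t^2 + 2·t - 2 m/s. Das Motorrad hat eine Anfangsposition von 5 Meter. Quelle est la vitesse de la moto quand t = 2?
De l'équation de la vitesse v(t) = 30·t^5 + 10·t^4 - 16·t^3 + 12·t^2 + 2·t - 2, nous substituons t = 2 pour obtenir v = 1042.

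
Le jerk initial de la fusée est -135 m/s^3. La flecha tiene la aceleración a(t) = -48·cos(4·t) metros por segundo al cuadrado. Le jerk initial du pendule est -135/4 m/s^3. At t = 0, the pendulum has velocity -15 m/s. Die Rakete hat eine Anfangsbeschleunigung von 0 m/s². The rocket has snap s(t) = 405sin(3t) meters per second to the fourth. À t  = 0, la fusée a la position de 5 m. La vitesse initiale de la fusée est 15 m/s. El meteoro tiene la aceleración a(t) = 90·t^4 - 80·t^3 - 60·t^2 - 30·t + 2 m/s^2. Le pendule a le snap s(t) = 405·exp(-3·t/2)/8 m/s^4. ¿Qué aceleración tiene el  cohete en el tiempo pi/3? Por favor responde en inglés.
To find the answer, we compute 2 antiderivatives of s(t) = 405·sin(3·t). The antiderivative of snap is jerk. Using j(0) = -135, we get j(t) = -135·cos(3·t). Finding the integral of j(t) and using a(0) = 0: a(t) = -45·sin(3·t). From the given acceleration equation a(t) = -45·sin(3·t), we substitute t = pi/3 to get a = 0.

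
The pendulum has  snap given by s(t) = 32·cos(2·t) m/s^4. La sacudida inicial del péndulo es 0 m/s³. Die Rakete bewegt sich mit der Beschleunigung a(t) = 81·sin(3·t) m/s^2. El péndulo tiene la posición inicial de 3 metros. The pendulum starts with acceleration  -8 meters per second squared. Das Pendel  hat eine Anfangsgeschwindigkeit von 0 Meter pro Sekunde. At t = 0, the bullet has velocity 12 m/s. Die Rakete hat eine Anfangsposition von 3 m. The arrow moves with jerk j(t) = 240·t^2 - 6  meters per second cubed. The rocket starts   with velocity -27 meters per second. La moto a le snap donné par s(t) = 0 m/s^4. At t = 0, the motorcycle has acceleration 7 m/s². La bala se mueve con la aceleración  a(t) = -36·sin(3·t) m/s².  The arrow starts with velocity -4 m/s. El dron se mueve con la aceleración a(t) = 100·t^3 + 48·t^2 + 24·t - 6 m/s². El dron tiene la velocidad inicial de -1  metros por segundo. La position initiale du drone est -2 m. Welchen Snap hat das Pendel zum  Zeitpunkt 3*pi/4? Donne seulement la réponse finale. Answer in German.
s(3*pi/4) = 0.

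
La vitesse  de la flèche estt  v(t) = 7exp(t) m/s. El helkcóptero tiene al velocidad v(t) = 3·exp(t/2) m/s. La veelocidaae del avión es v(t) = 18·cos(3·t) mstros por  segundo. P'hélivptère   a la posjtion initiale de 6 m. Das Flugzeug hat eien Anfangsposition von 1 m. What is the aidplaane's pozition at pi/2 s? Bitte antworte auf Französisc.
Pour résoudre ceci, nous devons prendre 1 intégrale de notre équation de la vitesse v(t) = 18·cos(3·t). La primitive de la vitesse est la position. En utilisant x(0) = 1, nous obtenons x(t) = 6·sin(3·t) + 1. Nous avons la position x(t) = 6·sin(3·t) + 1. En substituant t = pi/2: x(pi/2) = -5.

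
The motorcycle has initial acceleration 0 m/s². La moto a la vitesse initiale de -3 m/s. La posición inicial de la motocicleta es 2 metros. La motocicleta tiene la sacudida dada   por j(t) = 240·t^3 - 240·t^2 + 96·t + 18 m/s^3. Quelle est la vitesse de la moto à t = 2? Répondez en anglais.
To solve this, we need to take 2 antiderivatives of our jerk equation j(t) = 240·t^3 - 240·t^2 + 96·t + 18. The integral of jerk, with a(0) = 0, gives acceleration: a(t) = 2·t·(30·t^3 - 40·t^2 + 24·t + 9). Taking ∫a(t)dt and applying v(0) = -3, we find v(t) = 12·t^5 - 20·t^4 + 16·t^3 + 9·t^2 - 3. From the given velocity equation v(t) = 12·t^5 - 20·t^4 + 16·t^3 + 9·t^2 - 3, we substitute t = 2 to get v = 225.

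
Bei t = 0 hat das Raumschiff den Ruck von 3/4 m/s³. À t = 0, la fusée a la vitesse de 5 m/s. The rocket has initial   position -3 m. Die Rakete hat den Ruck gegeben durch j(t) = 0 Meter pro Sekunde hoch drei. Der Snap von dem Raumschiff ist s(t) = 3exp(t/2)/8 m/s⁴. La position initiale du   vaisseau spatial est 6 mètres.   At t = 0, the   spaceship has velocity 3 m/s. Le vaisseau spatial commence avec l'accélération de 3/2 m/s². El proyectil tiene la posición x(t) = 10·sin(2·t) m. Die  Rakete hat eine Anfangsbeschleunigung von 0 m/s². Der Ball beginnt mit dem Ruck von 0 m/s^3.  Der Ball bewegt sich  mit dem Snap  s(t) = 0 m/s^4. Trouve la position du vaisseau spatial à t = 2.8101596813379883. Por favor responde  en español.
Debemos encontrar la antiderivada de nuestra ecuación del snap s(t) = 3·exp(t/2)/8 4 veces. Integrando el snap y usando la condición inicial j(0) = 3/4, obtenemos j(t) = 3·exp(t/2)/4. Tomando ∫j(t)dt y aplicando a(0) = 3/2, encontramos a(t) = 3·exp(t/2)/2. La antiderivada de la aceleración es la velocidad. Usando v(0) = 3, obtenemos v(t) = 3·exp(t/2). La integral de la velocidad es la posición. Usando x(0) = 6, obtenemos x(t) = 6·exp(t/2). De la ecuación de la posición x(t) = 6·exp(t/2), sustituimos t = 2.8101596813379883 para obtener x = 24.4551128822351.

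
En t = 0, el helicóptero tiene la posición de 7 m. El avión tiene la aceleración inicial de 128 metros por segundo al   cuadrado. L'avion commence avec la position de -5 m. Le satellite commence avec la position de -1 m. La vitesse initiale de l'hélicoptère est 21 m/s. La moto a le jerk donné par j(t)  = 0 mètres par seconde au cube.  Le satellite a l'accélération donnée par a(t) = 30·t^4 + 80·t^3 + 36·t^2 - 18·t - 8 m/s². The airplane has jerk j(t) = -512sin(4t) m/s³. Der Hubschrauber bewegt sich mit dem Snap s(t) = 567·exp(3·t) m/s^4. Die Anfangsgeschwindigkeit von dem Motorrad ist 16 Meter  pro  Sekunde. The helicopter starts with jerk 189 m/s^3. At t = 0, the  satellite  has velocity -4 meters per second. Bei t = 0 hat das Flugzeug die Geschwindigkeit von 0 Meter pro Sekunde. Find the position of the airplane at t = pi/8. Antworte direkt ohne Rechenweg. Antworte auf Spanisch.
En t = pi/8, x = 3.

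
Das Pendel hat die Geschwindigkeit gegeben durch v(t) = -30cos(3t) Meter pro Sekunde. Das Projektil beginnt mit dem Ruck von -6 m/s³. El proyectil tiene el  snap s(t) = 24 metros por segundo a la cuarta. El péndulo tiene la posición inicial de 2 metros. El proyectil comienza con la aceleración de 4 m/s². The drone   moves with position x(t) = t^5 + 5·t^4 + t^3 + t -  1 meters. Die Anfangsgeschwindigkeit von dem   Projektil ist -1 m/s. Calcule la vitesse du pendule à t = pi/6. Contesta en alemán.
Mit v(t) = -30·cos(3·t) und Einsetzen von t = pi/6, finden wir v = 0.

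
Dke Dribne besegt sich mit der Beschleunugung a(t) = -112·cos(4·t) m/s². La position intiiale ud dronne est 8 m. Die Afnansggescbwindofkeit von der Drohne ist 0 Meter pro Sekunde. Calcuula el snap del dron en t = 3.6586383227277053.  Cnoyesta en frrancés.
Pour résoudre ceci, nous devons prendre 2 dérivées de notre équation de l'accélération a(t) = -112·cos(4·t). En prenant d/dt de a(t), nous trouvons j(t) = 448·sin(4·t). En prenant d/dt de j(t), nous trouvons s(t) = 1792·cos(4·t). En utilisant s(t) = 1792·cos(4·t) et en substituant t = 3.6586383227277053, nous trouvons s = -855.017336001225.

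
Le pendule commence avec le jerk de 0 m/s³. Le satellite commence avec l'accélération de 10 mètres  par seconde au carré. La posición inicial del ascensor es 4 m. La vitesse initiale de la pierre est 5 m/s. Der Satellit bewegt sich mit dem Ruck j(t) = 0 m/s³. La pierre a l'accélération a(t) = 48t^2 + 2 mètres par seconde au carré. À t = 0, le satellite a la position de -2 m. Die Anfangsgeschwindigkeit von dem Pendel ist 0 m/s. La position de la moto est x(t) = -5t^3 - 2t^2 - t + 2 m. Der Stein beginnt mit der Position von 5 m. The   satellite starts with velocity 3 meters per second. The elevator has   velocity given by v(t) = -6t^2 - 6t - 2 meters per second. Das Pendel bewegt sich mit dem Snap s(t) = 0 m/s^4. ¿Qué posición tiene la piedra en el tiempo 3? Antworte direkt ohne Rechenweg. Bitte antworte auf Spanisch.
La respuesta es 353.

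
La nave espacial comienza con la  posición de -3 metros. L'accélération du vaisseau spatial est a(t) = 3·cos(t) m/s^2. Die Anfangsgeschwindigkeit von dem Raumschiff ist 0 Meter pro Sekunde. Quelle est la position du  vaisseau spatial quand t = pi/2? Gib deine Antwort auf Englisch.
To find the answer, we compute 2 antiderivatives of a(t) = 3·cos(t). Taking ∫a(t)dt and applying v(0) = 0, we find v(t) = 3·sin(t). Taking ∫v(t)dt and applying x(0) = -3, we find x(t) = -3·cos(t). We have position x(t) = -3·cos(t). Substituting t = pi/2: x(pi/2) = 0.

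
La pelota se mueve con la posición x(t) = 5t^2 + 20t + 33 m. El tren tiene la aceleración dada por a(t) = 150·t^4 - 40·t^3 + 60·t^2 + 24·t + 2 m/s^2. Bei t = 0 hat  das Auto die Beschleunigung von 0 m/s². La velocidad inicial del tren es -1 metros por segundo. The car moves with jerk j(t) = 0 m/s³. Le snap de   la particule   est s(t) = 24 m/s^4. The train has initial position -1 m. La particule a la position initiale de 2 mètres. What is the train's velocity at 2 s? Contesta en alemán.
Um dies zu lösen, müssen wir 1 Stammfunktion unserer Gleichung für die Beschleunigung a(t) = 150·t^4 - 40·t^3 + 60·t^2 + 24·t + 2 finden. Durch Integration von der Beschleunigung und Verwendung der Anfangsbedingung v(0) = -1, erhalten wir v(t) = 30·t^5 - 10·t^4 + 20·t^3 + 12·t^2 + 2·t - 1. Wir haben die Geschwindigkeit v(t) = 30·t^5 - 10·t^4 + 20·t^3 + 12·t^2 + 2·t - 1. Durch Einsetzen von t = 2: v(2) = 1011.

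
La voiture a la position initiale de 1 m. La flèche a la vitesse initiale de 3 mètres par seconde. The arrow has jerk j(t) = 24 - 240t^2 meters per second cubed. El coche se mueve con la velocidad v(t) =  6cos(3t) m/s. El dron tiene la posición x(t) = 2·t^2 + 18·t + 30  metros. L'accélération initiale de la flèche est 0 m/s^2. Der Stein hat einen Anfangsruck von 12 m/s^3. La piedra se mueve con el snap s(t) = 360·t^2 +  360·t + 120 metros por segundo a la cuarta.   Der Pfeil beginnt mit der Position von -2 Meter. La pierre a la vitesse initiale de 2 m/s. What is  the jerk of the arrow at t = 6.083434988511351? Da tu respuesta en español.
Usando j(t) = 24 - 240·t^2 y sustituyendo t = 6.083434988511351, encontramos j = -8857.96350226658.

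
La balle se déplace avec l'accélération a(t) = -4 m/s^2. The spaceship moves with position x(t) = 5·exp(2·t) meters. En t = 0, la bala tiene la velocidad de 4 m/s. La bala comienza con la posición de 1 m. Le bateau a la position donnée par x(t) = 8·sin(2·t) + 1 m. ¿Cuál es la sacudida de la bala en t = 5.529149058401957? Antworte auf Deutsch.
Wir müssen unsere Gleichung für die Beschleunigung a(t) = -4 1-mal ableiten. Die Ableitung von der Beschleunigung ergibt den Ruck: j(t) = 0. Mit j(t) = 0 und Einsetzen von t = 5.529149058401957, finden wir j = 0.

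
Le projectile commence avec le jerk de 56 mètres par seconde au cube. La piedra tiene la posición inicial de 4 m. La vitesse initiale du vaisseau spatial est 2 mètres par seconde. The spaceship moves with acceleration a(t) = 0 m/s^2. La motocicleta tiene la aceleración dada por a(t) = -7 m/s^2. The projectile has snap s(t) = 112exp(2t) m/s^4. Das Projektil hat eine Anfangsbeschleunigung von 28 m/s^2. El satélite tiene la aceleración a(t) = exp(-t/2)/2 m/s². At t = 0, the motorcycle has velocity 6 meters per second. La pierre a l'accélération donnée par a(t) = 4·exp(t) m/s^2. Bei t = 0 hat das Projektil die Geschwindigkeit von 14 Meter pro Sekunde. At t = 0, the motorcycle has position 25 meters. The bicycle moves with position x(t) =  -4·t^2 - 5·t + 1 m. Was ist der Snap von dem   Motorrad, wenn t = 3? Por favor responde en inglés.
We must differentiate our acceleration equation a(t) = -7 2 times. Differentiating acceleration, we get jerk: j(t) = 0. Taking d/dt of j(t), we find s(t) = 0. From the given snap equation s(t) = 0, we substitute t = 3 to get s = 0.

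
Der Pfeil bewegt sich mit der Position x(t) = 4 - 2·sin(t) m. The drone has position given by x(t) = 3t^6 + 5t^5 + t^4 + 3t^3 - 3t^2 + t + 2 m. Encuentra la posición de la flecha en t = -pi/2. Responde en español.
Usando x(t) = 4 - 2·sin(t) y sustituyendo t = -pi/2, encontramos x = 6.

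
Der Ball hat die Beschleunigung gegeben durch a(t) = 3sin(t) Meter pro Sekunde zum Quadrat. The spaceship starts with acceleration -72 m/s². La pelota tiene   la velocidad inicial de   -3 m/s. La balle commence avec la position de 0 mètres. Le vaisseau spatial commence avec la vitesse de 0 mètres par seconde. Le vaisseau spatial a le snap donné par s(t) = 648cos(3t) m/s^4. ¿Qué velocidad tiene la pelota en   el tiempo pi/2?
Partiendo de la aceleración a(t) = 3·sin(t), tomamos 1 antiderivada. La antiderivada de la aceleración, con v(0) = -3, da la velocidad: v(t) = -3·cos(t). Tenemos la velocidad v(t) = -3·cos(t). Sustituyendo t = pi/2: v(pi/2) = 0.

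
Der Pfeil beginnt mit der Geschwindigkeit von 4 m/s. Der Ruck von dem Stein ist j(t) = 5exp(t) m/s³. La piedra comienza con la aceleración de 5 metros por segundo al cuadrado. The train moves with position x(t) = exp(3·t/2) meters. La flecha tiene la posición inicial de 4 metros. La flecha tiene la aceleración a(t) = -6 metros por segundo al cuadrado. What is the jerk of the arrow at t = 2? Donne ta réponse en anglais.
Starting from acceleration a(t) = -6, we take 1 derivative. Taking d/dt of a(t), we find j(t) = 0. We have jerk j(t) = 0. Substituting t = 2: j(2) = 0.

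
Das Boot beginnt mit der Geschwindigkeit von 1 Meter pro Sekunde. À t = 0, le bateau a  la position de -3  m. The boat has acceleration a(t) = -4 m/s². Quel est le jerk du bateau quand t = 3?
Pour résoudre ceci, nous devons prendre 1 dérivée de notre équation de l'accélération a(t) = -4. En dérivant l'accélération, nous obtenons le jerk: j(t) = 0. De l'équation du jerk j(t) = 0, nous substituons t = 3 pour obtenir j = 0.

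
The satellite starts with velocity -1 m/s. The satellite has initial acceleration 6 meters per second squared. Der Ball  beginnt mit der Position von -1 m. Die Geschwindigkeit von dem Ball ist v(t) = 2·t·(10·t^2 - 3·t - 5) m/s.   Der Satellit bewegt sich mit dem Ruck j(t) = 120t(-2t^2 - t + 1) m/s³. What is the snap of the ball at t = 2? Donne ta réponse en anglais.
Starting from velocity v(t) = 2·t·(10·t^2 - 3·t - 5), we take 3 derivatives. Taking d/dt of v(t), we find a(t) = 20·t^2 + 2·t·(20·t - 3) - 6·t - 10. Taking d/dt of a(t), we find j(t) = 120·t - 12. Differentiating jerk, we get snap: s(t) = 120. We have snap s(t) = 120. Substituting t = 2: s(2) = 120.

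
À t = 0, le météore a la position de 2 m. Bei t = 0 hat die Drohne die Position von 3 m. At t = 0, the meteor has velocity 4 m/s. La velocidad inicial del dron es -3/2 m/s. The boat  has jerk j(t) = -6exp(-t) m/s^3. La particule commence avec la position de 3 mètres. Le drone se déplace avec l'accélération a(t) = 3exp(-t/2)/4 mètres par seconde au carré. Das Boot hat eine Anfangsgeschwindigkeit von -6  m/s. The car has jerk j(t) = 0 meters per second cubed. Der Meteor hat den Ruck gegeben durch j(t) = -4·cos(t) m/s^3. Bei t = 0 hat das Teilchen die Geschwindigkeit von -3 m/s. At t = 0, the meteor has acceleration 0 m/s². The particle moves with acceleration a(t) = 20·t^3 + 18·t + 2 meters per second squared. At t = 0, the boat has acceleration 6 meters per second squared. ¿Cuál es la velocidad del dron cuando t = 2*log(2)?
Necesitamos integrar nuestra ecuación de la aceleración a(t) = 3·exp(-t/2)/4 1 vez. La integral de la aceleración es la velocidad. Usando v(0) = -3/2, obtenemos v(t) = -3·exp(-t/2)/2. Usando v(t) = -3·exp(-t/2)/2 y sustituyendo t = 2*log(2), encontramos v = -3/4.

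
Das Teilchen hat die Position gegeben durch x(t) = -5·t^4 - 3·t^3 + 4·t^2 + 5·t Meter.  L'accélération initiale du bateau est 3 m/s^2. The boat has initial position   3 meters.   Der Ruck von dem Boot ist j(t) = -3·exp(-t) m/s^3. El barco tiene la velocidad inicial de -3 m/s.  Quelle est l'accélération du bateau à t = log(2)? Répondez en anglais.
Starting from jerk j(t) = -3·exp(-t), we take 1 antiderivative. Taking ∫j(t)dt and applying a(0) = 3, we find a(t) = 3·exp(-t). Using a(t) = 3·exp(-t) and substituting t = log(2), we find a = 3/2.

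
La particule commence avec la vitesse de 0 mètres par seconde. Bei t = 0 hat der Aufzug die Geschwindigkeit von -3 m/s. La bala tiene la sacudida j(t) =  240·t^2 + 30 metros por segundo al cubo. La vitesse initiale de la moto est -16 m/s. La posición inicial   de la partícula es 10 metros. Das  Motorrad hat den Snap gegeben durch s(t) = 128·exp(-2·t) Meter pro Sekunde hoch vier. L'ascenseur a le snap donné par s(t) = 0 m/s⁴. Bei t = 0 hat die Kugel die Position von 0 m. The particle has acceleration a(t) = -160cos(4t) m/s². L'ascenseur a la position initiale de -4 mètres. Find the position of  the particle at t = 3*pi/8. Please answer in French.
Nous devons intégrer notre équation de l'accélération a(t) = -160·cos(4·t) 2 fois. En intégrant l'accélération et en utilisant la condition initiale v(0) = 0, nous obtenons v(t) = -40·sin(4·t). La primitive de la vitesse est la position. En utilisant x(0) = 10, nous obtenons x(t) = 10·cos(4·t). De l'équation de la position x(t) = 10·cos(4·t), nous substituons t = 3*pi/8 pour obtenir x = 0.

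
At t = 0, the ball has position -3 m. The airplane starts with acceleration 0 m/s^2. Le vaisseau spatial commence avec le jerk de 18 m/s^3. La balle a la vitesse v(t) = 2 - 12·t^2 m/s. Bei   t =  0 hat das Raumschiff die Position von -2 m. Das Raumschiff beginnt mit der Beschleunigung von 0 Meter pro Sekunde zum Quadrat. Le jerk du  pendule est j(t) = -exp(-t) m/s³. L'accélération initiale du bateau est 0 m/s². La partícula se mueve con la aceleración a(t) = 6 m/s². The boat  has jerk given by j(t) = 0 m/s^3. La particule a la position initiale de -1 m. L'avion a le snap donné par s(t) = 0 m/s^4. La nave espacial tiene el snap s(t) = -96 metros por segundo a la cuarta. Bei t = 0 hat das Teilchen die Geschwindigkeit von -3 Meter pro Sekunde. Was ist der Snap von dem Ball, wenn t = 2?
Wir müssen unsere Gleichung für die Geschwindigkeit v(t) = 2 - 12·t^2 3-mal ableiten. Durch Ableiten von der Geschwindigkeit erhalten wir die Beschleunigung: a(t) = -24·t. Die Ableitung von der Beschleunigung ergibt den Ruck: j(t) = -24. Die Ableitung von dem Ruck ergibt den Snap: s(t) = 0. Aus der Gleichung für den Snap s(t) = 0, setzen wir t = 2 ein und erhalten s = 0.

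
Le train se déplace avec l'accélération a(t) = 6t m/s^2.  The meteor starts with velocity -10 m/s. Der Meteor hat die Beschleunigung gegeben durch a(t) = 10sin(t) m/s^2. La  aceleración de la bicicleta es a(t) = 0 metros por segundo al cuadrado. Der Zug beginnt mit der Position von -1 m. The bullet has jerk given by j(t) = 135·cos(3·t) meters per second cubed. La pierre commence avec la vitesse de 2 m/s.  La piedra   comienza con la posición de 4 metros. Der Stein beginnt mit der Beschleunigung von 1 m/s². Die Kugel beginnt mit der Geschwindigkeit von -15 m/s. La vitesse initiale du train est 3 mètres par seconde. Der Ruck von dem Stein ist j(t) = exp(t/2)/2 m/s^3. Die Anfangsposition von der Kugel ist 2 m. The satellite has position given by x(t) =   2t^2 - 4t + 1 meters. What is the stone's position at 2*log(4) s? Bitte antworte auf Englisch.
To solve this, we need to take 3 antiderivatives of our jerk equation j(t) = exp(t/2)/2. Finding the antiderivative of j(t) and using a(0) = 1: a(t) = exp(t/2). The antiderivative of acceleration, with v(0) = 2, gives velocity: v(t) = 2·exp(t/2). The integral of velocity, with x(0) = 4, gives position: x(t) = 4·exp(t/2). Using x(t) = 4·exp(t/2) and substituting t = 2*log(4), we find x = 16.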